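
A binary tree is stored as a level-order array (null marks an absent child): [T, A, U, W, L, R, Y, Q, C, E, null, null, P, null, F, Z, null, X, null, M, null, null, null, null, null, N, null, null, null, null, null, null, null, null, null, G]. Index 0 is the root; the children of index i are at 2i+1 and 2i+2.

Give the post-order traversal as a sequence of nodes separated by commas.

Post-order visits the left subtree, then the right subtree, then the node.
At T: go left to A.
  At A: go left to W.
    At W: go left to Q.
      At Q: go left to Z.
        Z is a leaf — visit Z.
      At Q: no right child.
      Visit Q.
    At W: go right to C.
      At C: go left to X.
        At X: go left to G.
          G is a leaf — visit G.
        At X: no right child.
        Visit X.
      At C: no right child.
      Visit C.
    Visit W.
  At A: go right to L.
    At L: go left to E.
      At E: go left to M.
        M is a leaf — visit M.
      At E: no right child.
      Visit E.
    At L: no right child.
    Visit L.
  Visit A.
At T: go right to U.
  At U: go left to R.
    At R: no left child.
    At R: go right to P.
      At P: go left to N.
        N is a leaf — visit N.
      At P: no right child.
      Visit P.
    Visit R.
  At U: go right to Y.
    At Y: no left child.
    At Y: go right to F.
      F is a leaf — visit F.
    Visit Y.
  Visit U.
Visit T.

Z, Q, G, X, C, W, M, E, L, A, N, P, R, F, Y, U, T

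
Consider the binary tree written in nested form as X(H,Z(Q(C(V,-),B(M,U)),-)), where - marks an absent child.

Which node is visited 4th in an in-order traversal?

In-order visits the left subtree, then the node, then the right subtree.
At X: go left to H.
  H is a leaf — visit H.
Visit X.
At X: go right to Z.
  At Z: go left to Q.
    At Q: go left to C.
      At C: go left to V.
        V is a leaf — visit V.
      Visit C.
      At C: no right child.
    Visit Q.
    At Q: go right to B.
      At B: go left to M.
        M is a leaf — visit M.
      Visit B.
      At B: go right to U.
        U is a leaf — visit U.
  Visit Z.
  At Z: no right child.
Full in-order sequence: H, X, V, C, Q, M, B, U, Z.

C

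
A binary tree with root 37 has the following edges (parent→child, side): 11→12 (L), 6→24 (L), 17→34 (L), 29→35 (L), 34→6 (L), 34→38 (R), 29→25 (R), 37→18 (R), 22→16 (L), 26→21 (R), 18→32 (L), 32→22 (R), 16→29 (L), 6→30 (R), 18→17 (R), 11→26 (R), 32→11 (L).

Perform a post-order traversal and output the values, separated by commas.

Post-order visits the left subtree, then the right subtree, then the node.
At 37: no left child.
At 37: go right to 18.
  At 18: go left to 32.
    At 32: go left to 11.
      At 11: go left to 12.
        12 is a leaf — visit 12.
      At 11: go right to 26.
        At 26: no left child.
        At 26: go right to 21.
          21 is a leaf — visit 21.
        Visit 26.
      Visit 11.
    At 32: go right to 22.
      At 22: go left to 16.
        At 16: go left to 29.
          At 29: go left to 35.
            35 is a leaf — visit 35.
          At 29: go right to 25.
            25 is a leaf — visit 25.
          Visit 29.
        At 16: no right child.
        Visit 16.
      At 22: no right child.
      Visit 22.
    Visit 32.
  At 18: go right to 17.
    At 17: go left to 34.
      At 34: go left to 6.
        At 6: go left to 24.
          24 is a leaf — visit 24.
        At 6: go right to 30.
          30 is a leaf — visit 30.
        Visit 6.
      At 34: go right to 38.
        38 is a leaf — visit 38.
      Visit 34.
    At 17: no right child.
    Visit 17.
  Visit 18.
Visit 37.

12, 21, 26, 11, 35, 25, 29, 16, 22, 32, 24, 30, 6, 38, 34, 17, 18, 37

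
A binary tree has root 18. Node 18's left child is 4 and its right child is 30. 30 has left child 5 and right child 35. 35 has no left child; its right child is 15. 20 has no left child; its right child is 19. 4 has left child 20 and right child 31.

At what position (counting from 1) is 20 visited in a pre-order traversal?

Pre-order visits the node, then its left subtree, then its right subtree.
Visit 18.
At 18: go left to 4.
  Visit 4.
  At 4: go left to 20.
    Visit 20.
    At 20: no left child.
    At 20: go right to 19.
      19 is a leaf — visit 19.
  At 4: go right to 31.
    31 is a leaf — visit 31.
At 18: go right to 30.
  Visit 30.
  At 30: go left to 5.
    5 is a leaf — visit 5.
  At 30: go right to 35.
    Visit 35.
    At 35: no left child.
    At 35: go right to 15.
      15 is a leaf — visit 15.
Full pre-order sequence: 18, 4, 20, 19, 31, 30, 5, 35, 15.

3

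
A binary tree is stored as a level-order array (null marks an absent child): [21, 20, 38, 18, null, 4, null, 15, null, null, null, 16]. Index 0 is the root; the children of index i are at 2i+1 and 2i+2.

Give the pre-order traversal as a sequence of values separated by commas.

21, 20, 18, 15, 38, 4, 16

Pre-order visits the node, then its left subtree, then its right subtree.
Visit 21.
At 21: go left to 20.
  Visit 20.
  At 20: go left to 18.
    Visit 18.
    At 18: go left to 15.
      15 is a leaf — visit 15.
    At 18: no right child.
  At 20: no right child.
At 21: go right to 38.
  Visit 38.
  At 38: go left to 4.
    Visit 4.
    At 4: go left to 16.
      16 is a leaf — visit 16.
    At 4: no right child.
  At 38: no right child.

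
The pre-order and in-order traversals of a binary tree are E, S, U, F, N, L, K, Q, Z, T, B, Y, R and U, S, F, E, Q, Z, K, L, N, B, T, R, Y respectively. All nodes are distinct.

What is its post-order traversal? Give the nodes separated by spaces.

The first element of pre-order is the root; it splits in-order into left and right subtrees.
Root E: left subtree has 3 nodes {U, S, F}, right has 9 {Q, Z, K, L, N, B, T, R, Y}.
  Root S: left subtree has 1 node {U}, right has 1 {F}.
  Root N: left subtree has 4 nodes {Q, Z, K, L}, right has 4 {B, T, R, Y}.
    Root L: left subtree has 3 nodes {Q, Z, K}, right has 0 { }.
      Root K: left subtree has 2 nodes {Q, Z}, right has 0 { }.
        Root Q: left subtree has 0 nodes { }, right has 1 {Z}.
    Root T: left subtree has 1 node {B}, right has 2 {R, Y}.
      Root Y: left subtree has 1 node {R}, right has 0 { }.

U F S Z Q K L B R Y T N E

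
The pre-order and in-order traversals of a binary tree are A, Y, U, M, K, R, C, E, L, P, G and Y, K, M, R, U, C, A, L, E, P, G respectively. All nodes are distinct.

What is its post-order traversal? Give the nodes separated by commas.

K, R, M, C, U, Y, L, G, P, E, A

The first element of pre-order is the root; it splits in-order into left and right subtrees.
Root A: left subtree has 6 nodes {Y, K, M, R, U, C}, right has 4 {L, E, P, G}.
  Root Y: left subtree has 0 nodes { }, right has 5 {K, M, R, U, C}.
    Root U: left subtree has 3 nodes {K, M, R}, right has 1 {C}.
      Root M: left subtree has 1 node {K}, right has 1 {R}.
  Root E: left subtree has 1 node {L}, right has 2 {P, G}.
    Root P: left subtree has 0 nodes { }, right has 1 {G}.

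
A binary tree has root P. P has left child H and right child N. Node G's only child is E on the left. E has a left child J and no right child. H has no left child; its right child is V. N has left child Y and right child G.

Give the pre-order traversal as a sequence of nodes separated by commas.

P, H, V, N, Y, G, E, J

Pre-order visits the node, then its left subtree, then its right subtree.
Visit P.
At P: go left to H.
  Visit H.
  At H: no left child.
  At H: go right to V.
    V is a leaf — visit V.
At P: go right to N.
  Visit N.
  At N: go left to Y.
    Y is a leaf — visit Y.
  At N: go right to G.
    Visit G.
    At G: go left to E.
      Visit E.
      At E: go left to J.
        J is a leaf — visit J.
      At E: no right child.
    At G: no right child.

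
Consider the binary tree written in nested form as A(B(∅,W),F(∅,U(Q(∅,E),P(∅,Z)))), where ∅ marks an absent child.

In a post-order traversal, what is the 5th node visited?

Z

Post-order visits the left subtree, then the right subtree, then the node.
At A: go left to B.
  At B: no left child.
  At B: go right to W.
    W is a leaf — visit W.
  Visit B.
At A: go right to F.
  At F: no left child.
  At F: go right to U.
    At U: go left to Q.
      At Q: no left child.
      At Q: go right to E.
        E is a leaf — visit E.
      Visit Q.
    At U: go right to P.
      At P: no left child.
      At P: go right to Z.
        Z is a leaf — visit Z.
      Visit P.
    Visit U.
  Visit F.
Visit A.
Full post-order sequence: W, B, E, Q, Z, P, U, F, A.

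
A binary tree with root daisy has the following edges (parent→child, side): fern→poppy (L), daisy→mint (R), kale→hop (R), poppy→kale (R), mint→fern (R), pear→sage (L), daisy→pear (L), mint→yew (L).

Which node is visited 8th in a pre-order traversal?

kale

Pre-order visits the node, then its left subtree, then its right subtree.
Visit daisy.
At daisy: go left to pear.
  Visit pear.
  At pear: go left to sage.
    sage is a leaf — visit sage.
  At pear: no right child.
At daisy: go right to mint.
  Visit mint.
  At mint: go left to yew.
    yew is a leaf — visit yew.
  At mint: go right to fern.
    Visit fern.
    At fern: go left to poppy.
      Visit poppy.
      At poppy: no left child.
      At poppy: go right to kale.
        Visit kale.
        At kale: no left child.
        At kale: go right to hop.
          hop is a leaf — visit hop.
    At fern: no right child.
Full pre-order sequence: daisy, pear, sage, mint, yew, fern, poppy, kale, hop.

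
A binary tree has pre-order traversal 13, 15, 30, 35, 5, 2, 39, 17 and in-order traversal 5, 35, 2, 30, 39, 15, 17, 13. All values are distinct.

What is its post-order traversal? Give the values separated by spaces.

The first element of pre-order is the root; it splits in-order into left and right subtrees.
Root 13: left subtree has 7 nodes {5, 35, 2, 30, 39, 15, 17}, right has 0 { }.
  Root 15: left subtree has 5 nodes {5, 35, 2, 30, 39}, right has 1 {17}.
    Root 30: left subtree has 3 nodes {5, 35, 2}, right has 1 {39}.
      Root 35: left subtree has 1 node {5}, right has 1 {2}.

5 2 35 39 30 17 15 13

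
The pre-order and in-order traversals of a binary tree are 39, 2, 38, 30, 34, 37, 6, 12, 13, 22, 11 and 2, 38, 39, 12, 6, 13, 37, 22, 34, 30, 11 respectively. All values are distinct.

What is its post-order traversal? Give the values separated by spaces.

38 2 12 13 6 22 37 34 11 30 39

The first element of pre-order is the root; it splits in-order into left and right subtrees.
Root 39: left subtree has 2 nodes {2, 38}, right has 8 {12, 6, 13, 37, 22, 34, 30, 11}.
  Root 2: left subtree has 0 nodes { }, right has 1 {38}.
  Root 30: left subtree has 6 nodes {12, 6, 13, 37, 22, 34}, right has 1 {11}.
    Root 34: left subtree has 5 nodes {12, 6, 13, 37, 22}, right has 0 { }.
      Root 37: left subtree has 3 nodes {12, 6, 13}, right has 1 {22}.
        Root 6: left subtree has 1 node {12}, right has 1 {13}.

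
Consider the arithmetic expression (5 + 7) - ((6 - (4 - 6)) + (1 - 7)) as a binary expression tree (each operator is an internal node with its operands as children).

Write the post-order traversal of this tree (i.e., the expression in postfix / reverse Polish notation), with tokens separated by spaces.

Post-order on an expression tree gives postfix notation: for each operator, emit left operand, right operand, then the operator.

5 7 + 6 4 6 - - 1 7 - + -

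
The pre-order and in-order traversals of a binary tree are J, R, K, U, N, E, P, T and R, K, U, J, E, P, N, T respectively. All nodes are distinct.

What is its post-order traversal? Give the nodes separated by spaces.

The first element of pre-order is the root; it splits in-order into left and right subtrees.
Root J: left subtree has 3 nodes {R, K, U}, right has 4 {E, P, N, T}.
  Root R: left subtree has 0 nodes { }, right has 2 {K, U}.
    Root K: left subtree has 0 nodes { }, right has 1 {U}.
  Root N: left subtree has 2 nodes {E, P}, right has 1 {T}.
    Root E: left subtree has 0 nodes { }, right has 1 {P}.

U K R P E T N J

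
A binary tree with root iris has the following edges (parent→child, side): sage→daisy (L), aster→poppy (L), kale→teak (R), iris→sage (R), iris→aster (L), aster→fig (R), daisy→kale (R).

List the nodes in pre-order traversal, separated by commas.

Pre-order visits the node, then its left subtree, then its right subtree.
Visit iris.
At iris: go left to aster.
  Visit aster.
  At aster: go left to poppy.
    poppy is a leaf — visit poppy.
  At aster: go right to fig.
    fig is a leaf — visit fig.
At iris: go right to sage.
  Visit sage.
  At sage: go left to daisy.
    Visit daisy.
    At daisy: no left child.
    At daisy: go right to kale.
      Visit kale.
      At kale: no left child.
      At kale: go right to teak.
        teak is a leaf — visit teak.
  At sage: no right child.

iris, aster, poppy, fig, sage, daisy, kale, teak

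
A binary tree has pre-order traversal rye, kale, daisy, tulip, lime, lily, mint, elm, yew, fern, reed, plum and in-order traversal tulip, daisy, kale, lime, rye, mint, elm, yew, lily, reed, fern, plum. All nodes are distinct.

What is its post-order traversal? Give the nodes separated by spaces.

The first element of pre-order is the root; it splits in-order into left and right subtrees.
Root rye: left subtree has 4 nodes {tulip, daisy, kale, lime}, right has 7 {mint, elm, yew, lily, reed, fern, plum}.
  Root kale: left subtree has 2 nodes {tulip, daisy}, right has 1 {lime}.
    Root daisy: left subtree has 1 node {tulip}, right has 0 { }.
  Root lily: left subtree has 3 nodes {mint, elm, yew}, right has 3 {reed, fern, plum}.
    Root mint: left subtree has 0 nodes { }, right has 2 {elm, yew}.
      Root elm: left subtree has 0 nodes { }, right has 1 {yew}.
    Root fern: left subtree has 1 node {reed}, right has 1 {plum}.

tulip daisy lime kale yew elm mint reed plum fern lily rye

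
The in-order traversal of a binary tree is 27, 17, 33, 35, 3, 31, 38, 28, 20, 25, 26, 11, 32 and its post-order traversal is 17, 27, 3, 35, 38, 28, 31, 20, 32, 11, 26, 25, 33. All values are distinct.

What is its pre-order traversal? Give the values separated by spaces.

The last element of post-order is the root; it splits in-order into left and right subtrees.
Root 33: left subtree has 2 nodes {27, 17}, right has 10 {35, 3, 31, 38, 28, 20, 25, 26, 11, 32}.
  Root 27: left subtree has 0 nodes { }, right has 1 {17}.
  Root 25: left subtree has 6 nodes {35, 3, 31, 38, 28, 20}, right has 3 {26, 11, 32}.
    Root 20: left subtree has 5 nodes {35, 3, 31, 38, 28}, right has 0 { }.
      Root 31: left subtree has 2 nodes {35, 3}, right has 2 {38, 28}.
        Root 35: left subtree has 0 nodes { }, right has 1 {3}.
        Root 28: left subtree has 1 node {38}, right has 0 { }.
    Root 26: left subtree has 0 nodes { }, right has 2 {11, 32}.
      Root 11: left subtree has 0 nodes { }, right has 1 {32}.

33 27 17 25 20 31 35 3 28 38 26 11 32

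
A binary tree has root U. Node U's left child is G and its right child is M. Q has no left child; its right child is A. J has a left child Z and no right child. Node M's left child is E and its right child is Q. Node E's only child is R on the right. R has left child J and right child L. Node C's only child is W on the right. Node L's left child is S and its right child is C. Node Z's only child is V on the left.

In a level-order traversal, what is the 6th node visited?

Level-order visits nodes level by level from the root, left to right within each level.
Level 0: U
Level 1: G, M
Level 2: E, Q
Level 3: R, A
Level 4: J, L
Level 5: Z, S, C
Level 6: V, W
Full level-order sequence: U, G, M, E, Q, R, A, J, L, Z, S, C, V, W.

R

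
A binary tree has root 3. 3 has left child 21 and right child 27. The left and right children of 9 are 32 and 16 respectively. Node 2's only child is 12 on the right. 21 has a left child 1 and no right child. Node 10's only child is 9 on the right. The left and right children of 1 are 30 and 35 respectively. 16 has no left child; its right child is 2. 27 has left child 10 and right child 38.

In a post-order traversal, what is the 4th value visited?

21

Post-order visits the left subtree, then the right subtree, then the node.
At 3: go left to 21.
  At 21: go left to 1.
    At 1: go left to 30.
      30 is a leaf — visit 30.
    At 1: go right to 35.
      35 is a leaf — visit 35.
    Visit 1.
  At 21: no right child.
  Visit 21.
At 3: go right to 27.
  At 27: go left to 10.
    At 10: no left child.
    At 10: go right to 9.
      At 9: go left to 32.
        32 is a leaf — visit 32.
      At 9: go right to 16.
        At 16: no left child.
        At 16: go right to 2.
          At 2: no left child.
          At 2: go right to 12.
            12 is a leaf — visit 12.
          Visit 2.
        Visit 16.
      Visit 9.
    Visit 10.
  At 27: go right to 38.
    38 is a leaf — visit 38.
  Visit 27.
Visit 3.
Full post-order sequence: 30, 35, 1, 21, 32, 12, 2, 16, 9, 10, 38, 27, 3.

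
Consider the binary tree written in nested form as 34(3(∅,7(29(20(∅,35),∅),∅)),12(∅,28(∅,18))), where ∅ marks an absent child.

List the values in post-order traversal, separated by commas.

35, 20, 29, 7, 3, 18, 28, 12, 34

Post-order visits the left subtree, then the right subtree, then the node.
At 34: go left to 3.
  At 3: no left child.
  At 3: go right to 7.
    At 7: go left to 29.
      At 29: go left to 20.
        At 20: no left child.
        At 20: go right to 35.
          35 is a leaf — visit 35.
        Visit 20.
      At 29: no right child.
      Visit 29.
    At 7: no right child.
    Visit 7.
  Visit 3.
At 34: go right to 12.
  At 12: no left child.
  At 12: go right to 28.
    At 28: no left child.
    At 28: go right to 18.
      18 is a leaf — visit 18.
    Visit 28.
  Visit 12.
Visit 34.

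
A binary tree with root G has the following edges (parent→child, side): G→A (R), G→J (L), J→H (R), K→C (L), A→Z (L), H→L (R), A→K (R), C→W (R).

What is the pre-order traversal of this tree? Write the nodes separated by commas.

Pre-order visits the node, then its left subtree, then its right subtree.
Visit G.
At G: go left to J.
  Visit J.
  At J: no left child.
  At J: go right to H.
    Visit H.
    At H: no left child.
    At H: go right to L.
      L is a leaf — visit L.
At G: go right to A.
  Visit A.
  At A: go left to Z.
    Z is a leaf — visit Z.
  At A: go right to K.
    Visit K.
    At K: go left to C.
      Visit C.
      At C: no left child.
      At C: go right to W.
        W is a leaf — visit W.
    At K: no right child.

G, J, H, L, A, Z, K, C, W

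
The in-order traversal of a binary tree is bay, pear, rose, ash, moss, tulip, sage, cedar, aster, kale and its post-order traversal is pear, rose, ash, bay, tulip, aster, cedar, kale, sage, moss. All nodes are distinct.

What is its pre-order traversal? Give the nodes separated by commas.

moss, bay, ash, rose, pear, sage, tulip, kale, cedar, aster

The last element of post-order is the root; it splits in-order into left and right subtrees.
Root moss: left subtree has 4 nodes {bay, pear, rose, ash}, right has 5 {tulip, sage, cedar, aster, kale}.
  Root bay: left subtree has 0 nodes { }, right has 3 {pear, rose, ash}.
    Root ash: left subtree has 2 nodes {pear, rose}, right has 0 { }.
      Root rose: left subtree has 1 node {pear}, right has 0 { }.
  Root sage: left subtree has 1 node {tulip}, right has 3 {cedar, aster, kale}.
    Root kale: left subtree has 2 nodes {cedar, aster}, right has 0 { }.
      Root cedar: left subtree has 0 nodes { }, right has 1 {aster}.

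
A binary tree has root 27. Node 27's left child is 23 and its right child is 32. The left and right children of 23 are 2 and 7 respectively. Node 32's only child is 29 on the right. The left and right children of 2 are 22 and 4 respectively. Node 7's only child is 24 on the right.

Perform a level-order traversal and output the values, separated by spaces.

27 23 32 2 7 29 22 4 24

Level-order visits nodes level by level from the root, left to right within each level.
Level 0: 27
Level 1: 23, 32
Level 2: 2, 7, 29
Level 3: 22, 4, 24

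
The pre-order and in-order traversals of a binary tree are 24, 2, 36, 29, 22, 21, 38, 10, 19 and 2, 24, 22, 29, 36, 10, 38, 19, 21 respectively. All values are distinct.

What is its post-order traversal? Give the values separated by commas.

The first element of pre-order is the root; it splits in-order into left and right subtrees.
Root 24: left subtree has 1 node {2}, right has 7 {22, 29, 36, 10, 38, 19, 21}.
  Root 36: left subtree has 2 nodes {22, 29}, right has 4 {10, 38, 19, 21}.
    Root 29: left subtree has 1 node {22}, right has 0 { }.
    Root 21: left subtree has 3 nodes {10, 38, 19}, right has 0 { }.
      Root 38: left subtree has 1 node {10}, right has 1 {19}.

2, 22, 29, 10, 19, 38, 21, 36, 24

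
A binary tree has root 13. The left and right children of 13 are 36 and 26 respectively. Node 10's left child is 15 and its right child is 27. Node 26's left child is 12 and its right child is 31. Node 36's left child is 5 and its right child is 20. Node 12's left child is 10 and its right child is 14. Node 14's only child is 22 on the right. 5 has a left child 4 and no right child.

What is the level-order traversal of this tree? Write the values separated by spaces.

13 36 26 5 20 12 31 4 10 14 15 27 22

Level-order visits nodes level by level from the root, left to right within each level.
Level 0: 13
Level 1: 36, 26
Level 2: 5, 20, 12, 31
Level 3: 4, 10, 14
Level 4: 15, 27, 22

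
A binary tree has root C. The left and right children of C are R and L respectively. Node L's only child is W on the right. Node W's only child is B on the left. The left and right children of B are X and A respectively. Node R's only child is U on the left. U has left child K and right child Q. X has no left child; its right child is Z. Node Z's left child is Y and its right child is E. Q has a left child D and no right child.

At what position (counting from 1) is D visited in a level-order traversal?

Level-order visits nodes level by level from the root, left to right within each level.
Level 0: C
Level 1: R, L
Level 2: U, W
Level 3: K, Q, B
Level 4: D, X, A
Level 5: Z
Level 6: Y, E
Full level-order sequence: C, R, L, U, W, K, Q, B, D, X, A, Z, Y, E.

9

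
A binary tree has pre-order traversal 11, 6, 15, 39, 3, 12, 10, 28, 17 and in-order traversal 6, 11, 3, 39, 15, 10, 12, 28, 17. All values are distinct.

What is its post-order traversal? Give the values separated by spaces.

The first element of pre-order is the root; it splits in-order into left and right subtrees.
Root 11: left subtree has 1 node {6}, right has 7 {3, 39, 15, 10, 12, 28, 17}.
  Root 15: left subtree has 2 nodes {3, 39}, right has 4 {10, 12, 28, 17}.
    Root 39: left subtree has 1 node {3}, right has 0 { }.
    Root 12: left subtree has 1 node {10}, right has 2 {28, 17}.
      Root 28: left subtree has 0 nodes { }, right has 1 {17}.

6 3 39 10 17 28 12 15 11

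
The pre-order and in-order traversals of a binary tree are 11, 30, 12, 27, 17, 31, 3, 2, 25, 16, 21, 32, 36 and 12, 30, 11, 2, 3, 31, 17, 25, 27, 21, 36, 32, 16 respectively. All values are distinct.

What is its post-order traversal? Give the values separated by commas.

The first element of pre-order is the root; it splits in-order into left and right subtrees.
Root 11: left subtree has 2 nodes {12, 30}, right has 10 {2, 3, 31, 17, 25, 27, 21, 36, 32, 16}.
  Root 30: left subtree has 1 node {12}, right has 0 { }.
  Root 27: left subtree has 5 nodes {2, 3, 31, 17, 25}, right has 4 {21, 36, 32, 16}.
    Root 17: left subtree has 3 nodes {2, 3, 31}, right has 1 {25}.
      Root 31: left subtree has 2 nodes {2, 3}, right has 0 { }.
        Root 3: left subtree has 1 node {2}, right has 0 { }.
    Root 16: left subtree has 3 nodes {21, 36, 32}, right has 0 { }.
      Root 21: left subtree has 0 nodes { }, right has 2 {36, 32}.
        Root 32: left subtree has 1 node {36}, right has 0 { }.

12, 30, 2, 3, 31, 25, 17, 36, 32, 21, 16, 27, 11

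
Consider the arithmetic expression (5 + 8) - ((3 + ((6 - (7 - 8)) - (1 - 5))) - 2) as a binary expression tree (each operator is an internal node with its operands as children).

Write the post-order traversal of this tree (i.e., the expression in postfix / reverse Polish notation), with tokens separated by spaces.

Post-order on an expression tree gives postfix notation: for each operator, emit left operand, right operand, then the operator.

5 8 + 3 6 7 8 - - 1 5 - - + 2 - -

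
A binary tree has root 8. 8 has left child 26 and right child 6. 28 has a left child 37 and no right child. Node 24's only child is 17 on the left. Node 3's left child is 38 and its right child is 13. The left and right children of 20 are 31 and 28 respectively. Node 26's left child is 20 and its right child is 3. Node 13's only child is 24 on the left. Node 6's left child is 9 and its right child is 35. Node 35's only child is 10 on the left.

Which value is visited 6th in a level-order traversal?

9

Level-order visits nodes level by level from the root, left to right within each level.
Level 0: 8
Level 1: 26, 6
Level 2: 20, 3, 9, 35
Level 3: 31, 28, 38, 13, 10
Level 4: 37, 24
Level 5: 17
Full level-order sequence: 8, 26, 6, 20, 3, 9, 35, 31, 28, 38, 13, 10, 37, 24, 17.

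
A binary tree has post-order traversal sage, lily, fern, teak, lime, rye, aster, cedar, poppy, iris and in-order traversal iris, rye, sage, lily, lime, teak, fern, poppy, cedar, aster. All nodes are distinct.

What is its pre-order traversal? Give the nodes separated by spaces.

iris poppy rye lime lily sage teak fern cedar aster

The last element of post-order is the root; it splits in-order into left and right subtrees.
Root iris: left subtree has 0 nodes { }, right has 9 {rye, sage, lily, lime, teak, fern, poppy, cedar, aster}.
  Root poppy: left subtree has 6 nodes {rye, sage, lily, lime, teak, fern}, right has 2 {cedar, aster}.
    Root rye: left subtree has 0 nodes { }, right has 5 {sage, lily, lime, teak, fern}.
      Root lime: left subtree has 2 nodes {sage, lily}, right has 2 {teak, fern}.
        Root lily: left subtree has 1 node {sage}, right has 0 { }.
        Root teak: left subtree has 0 nodes { }, right has 1 {fern}.
    Root cedar: left subtree has 0 nodes { }, right has 1 {aster}.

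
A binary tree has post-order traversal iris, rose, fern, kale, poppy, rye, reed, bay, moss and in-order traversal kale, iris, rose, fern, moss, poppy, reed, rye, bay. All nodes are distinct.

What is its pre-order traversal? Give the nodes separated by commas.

moss, kale, fern, rose, iris, bay, reed, poppy, rye

The last element of post-order is the root; it splits in-order into left and right subtrees.
Root moss: left subtree has 4 nodes {kale, iris, rose, fern}, right has 4 {poppy, reed, rye, bay}.
  Root kale: left subtree has 0 nodes { }, right has 3 {iris, rose, fern}.
    Root fern: left subtree has 2 nodes {iris, rose}, right has 0 { }.
      Root rose: left subtree has 1 node {iris}, right has 0 { }.
  Root bay: left subtree has 3 nodes {poppy, reed, rye}, right has 0 { }.
    Root reed: left subtree has 1 node {poppy}, right has 1 {rye}.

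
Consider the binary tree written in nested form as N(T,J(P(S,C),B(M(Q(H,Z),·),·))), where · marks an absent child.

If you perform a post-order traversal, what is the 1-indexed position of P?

4

Post-order visits the left subtree, then the right subtree, then the node.
At N: go left to T.
  T is a leaf — visit T.
At N: go right to J.
  At J: go left to P.
    At P: go left to S.
      S is a leaf — visit S.
    At P: go right to C.
      C is a leaf — visit C.
    Visit P.
  At J: go right to B.
    At B: go left to M.
      At M: go left to Q.
        At Q: go left to H.
          H is a leaf — visit H.
        At Q: go right to Z.
          Z is a leaf — visit Z.
        Visit Q.
      At M: no right child.
      Visit M.
    At B: no right child.
    Visit B.
  Visit J.
Visit N.
Full post-order sequence: T, S, C, P, H, Z, Q, M, B, J, N.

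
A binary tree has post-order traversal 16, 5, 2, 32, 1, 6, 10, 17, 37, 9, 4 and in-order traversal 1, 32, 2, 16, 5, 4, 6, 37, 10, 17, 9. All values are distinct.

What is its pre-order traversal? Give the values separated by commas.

4, 1, 32, 2, 5, 16, 9, 37, 6, 17, 10

The last element of post-order is the root; it splits in-order into left and right subtrees.
Root 4: left subtree has 5 nodes {1, 32, 2, 16, 5}, right has 5 {6, 37, 10, 17, 9}.
  Root 1: left subtree has 0 nodes { }, right has 4 {32, 2, 16, 5}.
    Root 32: left subtree has 0 nodes { }, right has 3 {2, 16, 5}.
      Root 2: left subtree has 0 nodes { }, right has 2 {16, 5}.
        Root 5: left subtree has 1 node {16}, right has 0 { }.
  Root 9: left subtree has 4 nodes {6, 37, 10, 17}, right has 0 { }.
    Root 37: left subtree has 1 node {6}, right has 2 {10, 17}.
      Root 17: left subtree has 1 node {10}, right has 0 { }.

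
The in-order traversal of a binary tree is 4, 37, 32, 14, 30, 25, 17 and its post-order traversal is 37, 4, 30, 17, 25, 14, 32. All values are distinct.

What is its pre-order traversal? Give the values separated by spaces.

The last element of post-order is the root; it splits in-order into left and right subtrees.
Root 32: left subtree has 2 nodes {4, 37}, right has 4 {14, 30, 25, 17}.
  Root 4: left subtree has 0 nodes { }, right has 1 {37}.
  Root 14: left subtree has 0 nodes { }, right has 3 {30, 25, 17}.
    Root 25: left subtree has 1 node {30}, right has 1 {17}.

32 4 37 14 25 30 17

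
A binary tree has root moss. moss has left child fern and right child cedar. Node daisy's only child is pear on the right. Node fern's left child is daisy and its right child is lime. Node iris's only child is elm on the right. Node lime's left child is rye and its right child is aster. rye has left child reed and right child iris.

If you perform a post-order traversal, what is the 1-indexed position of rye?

6

Post-order visits the left subtree, then the right subtree, then the node.
At moss: go left to fern.
  At fern: go left to daisy.
    At daisy: no left child.
    At daisy: go right to pear.
      pear is a leaf — visit pear.
    Visit daisy.
  At fern: go right to lime.
    At lime: go left to rye.
      At rye: go left to reed.
        reed is a leaf — visit reed.
      At rye: go right to iris.
        At iris: no left child.
        At iris: go right to elm.
          elm is a leaf — visit elm.
        Visit iris.
      Visit rye.
    At lime: go right to aster.
      aster is a leaf — visit aster.
    Visit lime.
  Visit fern.
At moss: go right to cedar.
  cedar is a leaf — visit cedar.
Visit moss.
Full post-order sequence: pear, daisy, reed, elm, iris, rye, aster, lime, fern, cedar, moss.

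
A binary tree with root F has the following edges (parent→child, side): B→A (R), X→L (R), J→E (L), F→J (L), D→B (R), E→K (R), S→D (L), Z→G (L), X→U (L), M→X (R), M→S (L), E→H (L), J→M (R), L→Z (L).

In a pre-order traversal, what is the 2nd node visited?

J

Pre-order visits the node, then its left subtree, then its right subtree.
Visit F.
At F: go left to J.
  Visit J.
  At J: go left to E.
    Visit E.
    At E: go left to H.
      H is a leaf — visit H.
    At E: go right to K.
      K is a leaf — visit K.
  At J: go right to M.
    Visit M.
    At M: go left to S.
      Visit S.
      At S: go left to D.
        Visit D.
        At D: no left child.
        At D: go right to B.
          Visit B.
          At B: no left child.
          At B: go right to A.
            A is a leaf — visit A.
      At S: no right child.
    At M: go right to X.
      Visit X.
      At X: go left to U.
        U is a leaf — visit U.
      At X: go right to L.
        Visit L.
        At L: go left to Z.
          Visit Z.
          At Z: go left to G.
            G is a leaf — visit G.
          At Z: no right child.
        At L: no right child.
At F: no right child.
Full pre-order sequence: F, J, E, H, K, M, S, D, B, A, X, U, L, Z, G.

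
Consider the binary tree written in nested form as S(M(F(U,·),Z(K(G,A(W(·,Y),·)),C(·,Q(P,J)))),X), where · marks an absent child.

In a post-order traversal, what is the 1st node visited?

U

Post-order visits the left subtree, then the right subtree, then the node.
At S: go left to M.
  At M: go left to F.
    At F: go left to U.
      U is a leaf — visit U.
    At F: no right child.
    Visit F.
  At M: go right to Z.
    At Z: go left to K.
      At K: go left to G.
        G is a leaf — visit G.
      At K: go right to A.
        At A: go left to W.
          At W: no left child.
          At W: go right to Y.
            Y is a leaf — visit Y.
          Visit W.
        At A: no right child.
        Visit A.
      Visit K.
    At Z: go right to C.
      At C: no left child.
      At C: go right to Q.
        At Q: go left to P.
          P is a leaf — visit P.
        At Q: go right to J.
          J is a leaf — visit J.
        Visit Q.
      Visit C.
    Visit Z.
  Visit M.
At S: go right to X.
  X is a leaf — visit X.
Visit S.
Full post-order sequence: U, F, G, Y, W, A, K, P, J, Q, C, Z, M, X, S.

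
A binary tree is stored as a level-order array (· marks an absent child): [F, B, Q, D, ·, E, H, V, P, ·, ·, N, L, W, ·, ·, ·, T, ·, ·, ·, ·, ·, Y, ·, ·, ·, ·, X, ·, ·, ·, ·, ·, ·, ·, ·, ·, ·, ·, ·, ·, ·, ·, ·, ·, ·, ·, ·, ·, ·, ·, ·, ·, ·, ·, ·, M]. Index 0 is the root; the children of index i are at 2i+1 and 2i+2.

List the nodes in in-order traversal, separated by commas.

V, D, T, P, B, F, Y, N, E, L, Q, W, M, X, H

In-order visits the left subtree, then the node, then the right subtree.
At F: go left to B.
  At B: go left to D.
    At D: go left to V.
      V is a leaf — visit V.
    Visit D.
    At D: go right to P.
      At P: go left to T.
        T is a leaf — visit T.
      Visit P.
      At P: no right child.
  Visit B.
  At B: no right child.
Visit F.
At F: go right to Q.
  At Q: go left to E.
    At E: go left to N.
      At N: go left to Y.
        Y is a leaf — visit Y.
      Visit N.
      At N: no right child.
    Visit E.
    At E: go right to L.
      L is a leaf — visit L.
  Visit Q.
  At Q: go right to H.
    At H: go left to W.
      At W: no left child.
      Visit W.
      At W: go right to X.
        At X: go left to M.
          M is a leaf — visit M.
        Visit X.
        At X: no right child.
    Visit H.
    At H: no right child.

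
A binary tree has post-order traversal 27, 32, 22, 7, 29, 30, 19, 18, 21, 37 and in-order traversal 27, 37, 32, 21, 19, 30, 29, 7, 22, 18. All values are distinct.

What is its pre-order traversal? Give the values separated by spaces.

The last element of post-order is the root; it splits in-order into left and right subtrees.
Root 37: left subtree has 1 node {27}, right has 8 {32, 21, 19, 30, 29, 7, 22, 18}.
  Root 21: left subtree has 1 node {32}, right has 6 {19, 30, 29, 7, 22, 18}.
    Root 18: left subtree has 5 nodes {19, 30, 29, 7, 22}, right has 0 { }.
      Root 19: left subtree has 0 nodes { }, right has 4 {30, 29, 7, 22}.
        Root 30: left subtree has 0 nodes { }, right has 3 {29, 7, 22}.
          Root 29: left subtree has 0 nodes { }, right has 2 {7, 22}.
            Root 7: left subtree has 0 nodes { }, right has 1 {22}.

37 27 21 32 18 19 30 29 7 22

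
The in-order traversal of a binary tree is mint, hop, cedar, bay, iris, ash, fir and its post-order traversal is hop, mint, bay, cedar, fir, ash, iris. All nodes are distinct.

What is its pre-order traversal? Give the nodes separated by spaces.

iris cedar mint hop bay ash fir

The last element of post-order is the root; it splits in-order into left and right subtrees.
Root iris: left subtree has 4 nodes {mint, hop, cedar, bay}, right has 2 {ash, fir}.
  Root cedar: left subtree has 2 nodes {mint, hop}, right has 1 {bay}.
    Root mint: left subtree has 0 nodes { }, right has 1 {hop}.
  Root ash: left subtree has 0 nodes { }, right has 1 {fir}.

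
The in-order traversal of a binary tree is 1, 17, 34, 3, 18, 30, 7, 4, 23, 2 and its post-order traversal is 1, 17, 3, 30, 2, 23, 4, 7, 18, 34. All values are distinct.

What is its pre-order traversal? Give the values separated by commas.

The last element of post-order is the root; it splits in-order into left and right subtrees.
Root 34: left subtree has 2 nodes {1, 17}, right has 7 {3, 18, 30, 7, 4, 23, 2}.
  Root 17: left subtree has 1 node {1}, right has 0 { }.
  Root 18: left subtree has 1 node {3}, right has 5 {30, 7, 4, 23, 2}.
    Root 7: left subtree has 1 node {30}, right has 3 {4, 23, 2}.
      Root 4: left subtree has 0 nodes { }, right has 2 {23, 2}.
        Root 23: left subtree has 0 nodes { }, right has 1 {2}.

34, 17, 1, 18, 3, 7, 30, 4, 23, 2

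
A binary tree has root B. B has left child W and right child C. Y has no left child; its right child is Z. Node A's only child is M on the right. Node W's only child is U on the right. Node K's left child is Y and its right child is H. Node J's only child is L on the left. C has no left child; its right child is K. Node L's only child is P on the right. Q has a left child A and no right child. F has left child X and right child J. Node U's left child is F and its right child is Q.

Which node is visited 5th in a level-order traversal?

Level-order visits nodes level by level from the root, left to right within each level.
Level 0: B
Level 1: W, C
Level 2: U, K
Level 3: F, Q, Y, H
Level 4: X, J, A, Z
Level 5: L, M
Level 6: P
Full level-order sequence: B, W, C, U, K, F, Q, Y, H, X, J, A, Z, L, M, P.

K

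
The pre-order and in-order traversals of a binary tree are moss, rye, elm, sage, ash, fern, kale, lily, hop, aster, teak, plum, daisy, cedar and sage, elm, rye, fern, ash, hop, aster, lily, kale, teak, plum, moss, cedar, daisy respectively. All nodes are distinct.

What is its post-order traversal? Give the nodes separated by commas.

sage, elm, fern, aster, hop, lily, plum, teak, kale, ash, rye, cedar, daisy, moss

The first element of pre-order is the root; it splits in-order into left and right subtrees.
Root moss: left subtree has 11 nodes {sage, elm, rye, fern, ash, hop, aster, lily, kale, teak, plum}, right has 2 {cedar, daisy}.
  Root rye: left subtree has 2 nodes {sage, elm}, right has 8 {fern, ash, hop, aster, lily, kale, teak, plum}.
    Root elm: left subtree has 1 node {sage}, right has 0 { }.
    Root ash: left subtree has 1 node {fern}, right has 6 {hop, aster, lily, kale, teak, plum}.
      Root kale: left subtree has 3 nodes {hop, aster, lily}, right has 2 {teak, plum}.
        Root lily: left subtree has 2 nodes {hop, aster}, right has 0 { }.
          Root hop: left subtree has 0 nodes { }, right has 1 {aster}.
        Root teak: left subtree has 0 nodes { }, right has 1 {plum}.
  Root daisy: left subtree has 1 node {cedar}, right has 0 { }.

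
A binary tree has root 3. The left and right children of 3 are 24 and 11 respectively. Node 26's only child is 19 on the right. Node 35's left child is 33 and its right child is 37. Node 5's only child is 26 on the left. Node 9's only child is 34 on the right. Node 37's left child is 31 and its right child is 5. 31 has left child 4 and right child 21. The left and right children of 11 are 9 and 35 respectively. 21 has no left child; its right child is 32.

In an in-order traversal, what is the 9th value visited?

31

In-order visits the left subtree, then the node, then the right subtree.
At 3: go left to 24.
  24 is a leaf — visit 24.
Visit 3.
At 3: go right to 11.
  At 11: go left to 9.
    At 9: no left child.
    Visit 9.
    At 9: go right to 34.
      34 is a leaf — visit 34.
  Visit 11.
  At 11: go right to 35.
    At 35: go left to 33.
      33 is a leaf — visit 33.
    Visit 35.
    At 35: go right to 37.
      At 37: go left to 31.
        At 31: go left to 4.
          4 is a leaf — visit 4.
        Visit 31.
        At 31: go right to 21.
          At 21: no left child.
          Visit 21.
          At 21: go right to 32.
            32 is a leaf — visit 32.
      Visit 37.
      At 37: go right to 5.
        At 5: go left to 26.
          At 26: no left child.
          Visit 26.
          At 26: go right to 19.
            19 is a leaf — visit 19.
        Visit 5.
        At 5: no right child.
Full in-order sequence: 24, 3, 9, 34, 11, 33, 35, 4, 31, 21, 32, 37, 26, 19, 5.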